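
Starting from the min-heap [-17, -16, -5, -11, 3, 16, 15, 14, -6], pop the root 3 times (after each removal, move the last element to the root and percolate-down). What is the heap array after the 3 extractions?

[-6, 3, -5, 14, 15, 16]

extract-min #1 returns -17:
  remove root -17; move last element -6 to root → [-6, -16, -5, -11, 3, 16, 15, 14]
  -6 vs smaller child -16 at index 1, swap → [-16, -6, -5, -11, 3, 16, 15, 14]
  -6 vs smaller child -11 at index 3, swap → [-16, -11, -5, -6, 3, 16, 15, 14]
extract-min #2 returns -16:
  remove root -16; move last element 14 to root → [14, -11, -5, -6, 3, 16, 15]
  14 vs smaller child -11 at index 1, swap → [-11, 14, -5, -6, 3, 16, 15]
  14 vs smaller child -6 at index 3, swap → [-11, -6, -5, 14, 3, 16, 15]
extract-min #3 returns -11:
  remove root -11; move last element 15 to root → [15, -6, -5, 14, 3, 16]
  15 vs smaller child -6 at index 1, swap → [-6, 15, -5, 14, 3, 16]
  15 vs smaller child 3 at index 4, swap → [-6, 3, -5, 14, 15, 16]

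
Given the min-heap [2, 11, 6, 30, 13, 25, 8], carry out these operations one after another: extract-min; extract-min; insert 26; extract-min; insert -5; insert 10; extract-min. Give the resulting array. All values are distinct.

[10, 13, 11, 30, 26, 25]

extract-min → returns 2:
  remove root 2; move last element 8 to root → [8, 11, 6, 30, 13, 25]
  8 vs smaller child 6 at index 2, swap → [6, 11, 8, 30, 13, 25]
extract-min → returns 6:
  remove root 6; move last element 25 to root → [25, 11, 8, 30, 13]
  25 vs smaller child 8 at index 2, swap → [8, 11, 25, 30, 13]
insert 26:
  append 26 at index 5 → [8, 11, 25, 30, 13, 26] (no swap needed)
extract-min → returns 8:
  remove root 8; move last element 26 to root → [26, 11, 25, 30, 13]
  26 vs smaller child 11 at index 1, swap → [11, 26, 25, 30, 13]
  26 vs smaller child 13 at index 4, swap → [11, 13, 25, 30, 26]
insert -5:
  append -5 at index 5 → [11, 13, 25, 30, 26, -5]
  -5 < parent 25 at index 2, swap → [11, 13, -5, 30, 26, 25]
  -5 < parent 11 at index 0, swap → [-5, 13, 11, 30, 26, 25]
insert 10:
  append 10 at index 6 → [-5, 13, 11, 30, 26, 25, 10]
  10 < parent 11 at index 2, swap → [-5, 13, 10, 30, 26, 25, 11]
extract-min → returns -5:
  remove root -5; move last element 11 to root → [11, 13, 10, 30, 26, 25]
  11 vs smaller child 10 at index 2, swap → [10, 13, 11, 30, 26, 25]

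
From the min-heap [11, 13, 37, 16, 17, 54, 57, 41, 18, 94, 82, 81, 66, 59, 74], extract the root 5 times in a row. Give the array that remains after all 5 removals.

[37, 41, 54, 66, 59, 82, 57, 81, 74, 94]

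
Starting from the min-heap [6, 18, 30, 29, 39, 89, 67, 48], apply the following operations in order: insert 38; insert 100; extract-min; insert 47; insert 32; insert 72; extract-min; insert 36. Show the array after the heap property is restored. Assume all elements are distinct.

insert 38:
  append 38 at index 8 → [6, 18, 30, 29, 39, 89, 67, 48, 38] (no swap needed)
insert 100:
  append 100 at index 9 → [6, 18, 30, 29, 39, 89, 67, 48, 38, 100] (no swap needed)
extract-min → returns 6:
  remove root 6; move last element 100 to root → [100, 18, 30, 29, 39, 89, 67, 48, 38]
  100 vs smaller child 18 at index 1, swap → [18, 100, 30, 29, 39, 89, 67, 48, 38]
  100 vs smaller child 29 at index 3, swap → [18, 29, 30, 100, 39, 89, 67, 48, 38]
  100 vs smaller child 38 at index 8, swap → [18, 29, 30, 38, 39, 89, 67, 48, 100]
insert 47:
  append 47 at index 9 → [18, 29, 30, 38, 39, 89, 67, 48, 100, 47] (no swap needed)
insert 32:
  append 32 at index 10 → [18, 29, 30, 38, 39, 89, 67, 48, 100, 47, 32]
  32 < parent 39 at index 4, swap → [18, 29, 30, 38, 32, 89, 67, 48, 100, 47, 39]
insert 72:
  append 72 at index 11 → [18, 29, 30, 38, 32, 89, 67, 48, 100, 47, 39, 72]
  72 < parent 89 at index 5, swap → [18, 29, 30, 38, 32, 72, 67, 48, 100, 47, 39, 89]
extract-min → returns 18:
  remove root 18; move last element 89 to root → [89, 29, 30, 38, 32, 72, 67, 48, 100, 47, 39]
  89 vs smaller child 29 at index 1, swap → [29, 89, 30, 38, 32, 72, 67, 48, 100, 47, 39]
  89 vs smaller child 32 at index 4, swap → [29, 32, 30, 38, 89, 72, 67, 48, 100, 47, 39]
  89 vs smaller child 39 at index 10, swap → [29, 32, 30, 38, 39, 72, 67, 48, 100, 47, 89]
insert 36:
  append 36 at index 11 → [29, 32, 30, 38, 39, 72, 67, 48, 100, 47, 89, 36]
  36 < parent 72 at index 5, swap → [29, 32, 30, 38, 39, 36, 67, 48, 100, 47, 89, 72]

[29, 32, 30, 38, 39, 36, 67, 48, 100, 47, 89, 72]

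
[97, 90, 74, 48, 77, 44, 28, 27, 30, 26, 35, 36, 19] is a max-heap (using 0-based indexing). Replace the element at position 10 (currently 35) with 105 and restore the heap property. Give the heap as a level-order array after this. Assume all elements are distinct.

[105, 97, 74, 48, 90, 44, 28, 27, 30, 26, 77, 36, 19]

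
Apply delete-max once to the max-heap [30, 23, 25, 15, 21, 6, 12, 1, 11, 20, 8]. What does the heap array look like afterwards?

[25, 23, 12, 15, 21, 6, 8, 1, 11, 20]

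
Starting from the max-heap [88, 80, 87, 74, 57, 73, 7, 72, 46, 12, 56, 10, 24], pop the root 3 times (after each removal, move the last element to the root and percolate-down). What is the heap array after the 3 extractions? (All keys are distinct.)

extract-max #1 returns 88:
  remove root 88; move last element 24 to root → [24, 80, 87, 74, 57, 73, 7, 72, 46, 12, 56, 10]
  24 vs larger child 87 at index 2, swap → [87, 80, 24, 74, 57, 73, 7, 72, 46, 12, 56, 10]
  24 vs larger child 73 at index 5, swap → [87, 80, 73, 74, 57, 24, 7, 72, 46, 12, 56, 10]
extract-max #2 returns 87:
  remove root 87; move last element 10 to root → [10, 80, 73, 74, 57, 24, 7, 72, 46, 12, 56]
  10 vs larger child 80 at index 1, swap → [80, 10, 73, 74, 57, 24, 7, 72, 46, 12, 56]
  10 vs larger child 74 at index 3, swap → [80, 74, 73, 10, 57, 24, 7, 72, 46, 12, 56]
  10 vs larger child 72 at index 7, swap → [80, 74, 73, 72, 57, 24, 7, 10, 46, 12, 56]
extract-max #3 returns 80:
  remove root 80; move last element 56 to root → [56, 74, 73, 72, 57, 24, 7, 10, 46, 12]
  56 vs larger child 74 at index 1, swap → [74, 56, 73, 72, 57, 24, 7, 10, 46, 12]
  56 vs larger child 72 at index 3, swap → [74, 72, 73, 56, 57, 24, 7, 10, 46, 12]

[74, 72, 73, 56, 57, 24, 7, 10, 46, 12]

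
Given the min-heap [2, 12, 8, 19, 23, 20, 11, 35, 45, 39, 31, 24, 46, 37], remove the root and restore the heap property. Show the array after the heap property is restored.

remove root 2; move last element 37 to root → [37, 12, 8, 19, 23, 20, 11, 35, 45, 39, 31, 24, 46]
37 vs smaller child 8 at index 2, swap → [8, 12, 37, 19, 23, 20, 11, 35, 45, 39, 31, 24, 46]
37 vs smaller child 11 at index 6, swap → [8, 12, 11, 19, 23, 20, 37, 35, 45, 39, 31, 24, 46]

[8, 12, 11, 19, 23, 20, 37, 35, 45, 39, 31, 24, 46]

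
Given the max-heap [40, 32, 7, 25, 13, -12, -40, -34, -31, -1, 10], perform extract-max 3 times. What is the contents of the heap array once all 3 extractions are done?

[13, 10, 7, -31, -1, -12, -40, -34]

extract-max #1 returns 40:
  remove root 40; move last element 10 to root → [10, 32, 7, 25, 13, -12, -40, -34, -31, -1]
  10 vs larger child 32 at index 1, swap → [32, 10, 7, 25, 13, -12, -40, -34, -31, -1]
  10 vs larger child 25 at index 3, swap → [32, 25, 7, 10, 13, -12, -40, -34, -31, -1]
extract-max #2 returns 32:
  remove root 32; move last element -1 to root → [-1, 25, 7, 10, 13, -12, -40, -34, -31]
  -1 vs larger child 25 at index 1, swap → [25, -1, 7, 10, 13, -12, -40, -34, -31]
  -1 vs larger child 13 at index 4, swap → [25, 13, 7, 10, -1, -12, -40, -34, -31]
extract-max #3 returns 25:
  remove root 25; move last element -31 to root → [-31, 13, 7, 10, -1, -12, -40, -34]
  -31 vs larger child 13 at index 1, swap → [13, -31, 7, 10, -1, -12, -40, -34]
  -31 vs larger child 10 at index 3, swap → [13, 10, 7, -31, -1, -12, -40, -34]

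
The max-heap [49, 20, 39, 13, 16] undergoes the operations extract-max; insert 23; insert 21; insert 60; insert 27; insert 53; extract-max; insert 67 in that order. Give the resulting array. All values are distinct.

[67, 53, 39, 27, 20, 16, 21, 13, 23]

extract-max → returns 49:
  remove root 49; move last element 16 to root → [16, 20, 39, 13]
  16 vs larger child 39 at index 2, swap → [39, 20, 16, 13]
insert 23:
  append 23 at index 4 → [39, 20, 16, 13, 23]
  23 > parent 20 at index 1, swap → [39, 23, 16, 13, 20]
insert 21:
  append 21 at index 5 → [39, 23, 16, 13, 20, 21]
  21 > parent 16 at index 2, swap → [39, 23, 21, 13, 20, 16]
insert 60:
  append 60 at index 6 → [39, 23, 21, 13, 20, 16, 60]
  60 > parent 21 at index 2, swap → [39, 23, 60, 13, 20, 16, 21]
  60 > parent 39 at index 0, swap → [60, 23, 39, 13, 20, 16, 21]
insert 27:
  append 27 at index 7 → [60, 23, 39, 13, 20, 16, 21, 27]
  27 > parent 13 at index 3, swap → [60, 23, 39, 27, 20, 16, 21, 13]
  27 > parent 23 at index 1, swap → [60, 27, 39, 23, 20, 16, 21, 13]
insert 53:
  append 53 at index 8 → [60, 27, 39, 23, 20, 16, 21, 13, 53]
  53 > parent 23 at index 3, swap → [60, 27, 39, 53, 20, 16, 21, 13, 23]
  53 > parent 27 at index 1, swap → [60, 53, 39, 27, 20, 16, 21, 13, 23]
extract-max → returns 60:
  remove root 60; move last element 23 to root → [23, 53, 39, 27, 20, 16, 21, 13]
  23 vs larger child 53 at index 1, swap → [53, 23, 39, 27, 20, 16, 21, 13]
  23 vs larger child 27 at index 3, swap → [53, 27, 39, 23, 20, 16, 21, 13]
insert 67:
  append 67 at index 8 → [53, 27, 39, 23, 20, 16, 21, 13, 67]
  67 > parent 23 at index 3, swap → [53, 27, 39, 67, 20, 16, 21, 13, 23]
  67 > parent 27 at index 1, swap → [53, 67, 39, 27, 20, 16, 21, 13, 23]
  67 > parent 53 at index 0, swap → [67, 53, 39, 27, 20, 16, 21, 13, 23]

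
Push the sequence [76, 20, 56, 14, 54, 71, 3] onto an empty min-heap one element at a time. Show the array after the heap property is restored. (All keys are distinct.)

[3, 20, 14, 76, 54, 71, 56]

Insert 76:
  append 76 at index 0 → [76] (no swap needed)
Insert 20:
  append 20 at index 1 → [76, 20]
  20 < parent 76 at index 0, swap → [20, 76]
Insert 56:
  append 56 at index 2 → [20, 76, 56] (no swap needed)
Insert 14:
  append 14 at index 3 → [20, 76, 56, 14]
  14 < parent 76 at index 1, swap → [20, 14, 56, 76]
  14 < parent 20 at index 0, swap → [14, 20, 56, 76]
Insert 54:
  append 54 at index 4 → [14, 20, 56, 76, 54] (no swap needed)
Insert 71:
  append 71 at index 5 → [14, 20, 56, 76, 54, 71] (no swap needed)
Insert 3:
  append 3 at index 6 → [14, 20, 56, 76, 54, 71, 3]
  3 < parent 56 at index 2, swap → [14, 20, 3, 76, 54, 71, 56]
  3 < parent 14 at index 0, swap → [3, 20, 14, 76, 54, 71, 56]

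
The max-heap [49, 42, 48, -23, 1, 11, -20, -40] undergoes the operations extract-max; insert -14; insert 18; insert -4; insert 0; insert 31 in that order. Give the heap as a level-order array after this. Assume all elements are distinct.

extract-max → returns 49:
  remove root 49; move last element -40 to root → [-40, 42, 48, -23, 1, 11, -20]
  -40 vs larger child 48 at index 2, swap → [48, 42, -40, -23, 1, 11, -20]
  -40 vs larger child 11 at index 5, swap → [48, 42, 11, -23, 1, -40, -20]
insert -14:
  append -14 at index 7 → [48, 42, 11, -23, 1, -40, -20, -14]
  -14 > parent -23 at index 3, swap → [48, 42, 11, -14, 1, -40, -20, -23]
insert 18:
  append 18 at index 8 → [48, 42, 11, -14, 1, -40, -20, -23, 18]
  18 > parent -14 at index 3, swap → [48, 42, 11, 18, 1, -40, -20, -23, -14]
insert -4:
  append -4 at index 9 → [48, 42, 11, 18, 1, -40, -20, -23, -14, -4] (no swap needed)
insert 0:
  append 0 at index 10 → [48, 42, 11, 18, 1, -40, -20, -23, -14, -4, 0] (no swap needed)
insert 31:
  append 31 at index 11 → [48, 42, 11, 18, 1, -40, -20, -23, -14, -4, 0, 31]
  31 > parent -40 at index 5, swap → [48, 42, 11, 18, 1, 31, -20, -23, -14, -4, 0, -40]
  31 > parent 11 at index 2, swap → [48, 42, 31, 18, 1, 11, -20, -23, -14, -4, 0, -40]

[48, 42, 31, 18, 1, 11, -20, -23, -14, -4, 0, -40]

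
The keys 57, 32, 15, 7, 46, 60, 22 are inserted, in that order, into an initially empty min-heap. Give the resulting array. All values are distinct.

Insert 57:
  append 57 at index 0 → [57] (no swap needed)
Insert 32:
  append 32 at index 1 → [57, 32]
  32 < parent 57 at index 0, swap → [32, 57]
Insert 15:
  append 15 at index 2 → [32, 57, 15]
  15 < parent 32 at index 0, swap → [15, 57, 32]
Insert 7:
  append 7 at index 3 → [15, 57, 32, 7]
  7 < parent 57 at index 1, swap → [15, 7, 32, 57]
  7 < parent 15 at index 0, swap → [7, 15, 32, 57]
Insert 46:
  append 46 at index 4 → [7, 15, 32, 57, 46] (no swap needed)
Insert 60:
  append 60 at index 5 → [7, 15, 32, 57, 46, 60] (no swap needed)
Insert 22:
  append 22 at index 6 → [7, 15, 32, 57, 46, 60, 22]
  22 < parent 32 at index 2, swap → [7, 15, 22, 57, 46, 60, 32]

[7, 15, 22, 57, 46, 60, 32]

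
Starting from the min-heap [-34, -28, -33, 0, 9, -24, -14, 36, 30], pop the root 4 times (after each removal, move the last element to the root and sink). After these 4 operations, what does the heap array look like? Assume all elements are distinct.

[-14, 0, 30, 36, 9]

extract-min #1 returns -34:
  remove root -34; move last element 30 to root → [30, -28, -33, 0, 9, -24, -14, 36]
  30 vs smaller child -33 at index 2, swap → [-33, -28, 30, 0, 9, -24, -14, 36]
  30 vs smaller child -24 at index 5, swap → [-33, -28, -24, 0, 9, 30, -14, 36]
extract-min #2 returns -33:
  remove root -33; move last element 36 to root → [36, -28, -24, 0, 9, 30, -14]
  36 vs smaller child -28 at index 1, swap → [-28, 36, -24, 0, 9, 30, -14]
  36 vs smaller child 0 at index 3, swap → [-28, 0, -24, 36, 9, 30, -14]
extract-min #3 returns -28:
  remove root -28; move last element -14 to root → [-14, 0, -24, 36, 9, 30]
  -14 vs smaller child -24 at index 2, swap → [-24, 0, -14, 36, 9, 30]
extract-min #4 returns -24:
  remove root -24; move last element 30 to root → [30, 0, -14, 36, 9]
  30 vs smaller child -14 at index 2, swap → [-14, 0, 30, 36, 9]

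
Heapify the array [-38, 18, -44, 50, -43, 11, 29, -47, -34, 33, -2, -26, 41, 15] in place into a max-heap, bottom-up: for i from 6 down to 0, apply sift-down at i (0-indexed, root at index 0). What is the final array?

sift down from index 6: already satisfies heap property
sift down from index 5:
  11 vs larger child 41 at index 12, swap → [-38, 18, -44, 50, -43, 41, 29, -47, -34, 33, -2, -26, 11, 15]
sift down from index 4:
  -43 vs larger child 33 at index 9, swap → [-38, 18, -44, 50, 33, 41, 29, -47, -34, -43, -2, -26, 11, 15]
sift down from index 3: already satisfies heap property
sift down from index 2:
  -44 vs larger child 41 at index 5, swap → [-38, 18, 41, 50, 33, -44, 29, -47, -34, -43, -2, -26, 11, 15]
  -44 vs larger child 11 at index 12, swap → [-38, 18, 41, 50, 33, 11, 29, -47, -34, -43, -2, -26, -44, 15]
sift down from index 1:
  18 vs larger child 50 at index 3, swap → [-38, 50, 41, 18, 33, 11, 29, -47, -34, -43, -2, -26, -44, 15]
sift down from index 0:
  -38 vs larger child 50 at index 1, swap → [50, -38, 41, 18, 33, 11, 29, -47, -34, -43, -2, -26, -44, 15]
  -38 vs larger child 33 at index 4, swap → [50, 33, 41, 18, -38, 11, 29, -47, -34, -43, -2, -26, -44, 15]
  -38 vs larger child -2 at index 10, swap → [50, 33, 41, 18, -2, 11, 29, -47, -34, -43, -38, -26, -44, 15]

[50, 33, 41, 18, -2, 11, 29, -47, -34, -43, -38, -26, -44, 15]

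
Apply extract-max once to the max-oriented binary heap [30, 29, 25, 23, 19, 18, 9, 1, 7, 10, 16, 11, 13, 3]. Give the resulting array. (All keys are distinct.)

remove root 30; move last element 3 to root → [3, 29, 25, 23, 19, 18, 9, 1, 7, 10, 16, 11, 13]
3 vs larger child 29 at index 1, swap → [29, 3, 25, 23, 19, 18, 9, 1, 7, 10, 16, 11, 13]
3 vs larger child 23 at index 3, swap → [29, 23, 25, 3, 19, 18, 9, 1, 7, 10, 16, 11, 13]
3 vs larger child 7 at index 8, swap → [29, 23, 25, 7, 19, 18, 9, 1, 3, 10, 16, 11, 13]

[29, 23, 25, 7, 19, 18, 9, 1, 3, 10, 16, 11, 13]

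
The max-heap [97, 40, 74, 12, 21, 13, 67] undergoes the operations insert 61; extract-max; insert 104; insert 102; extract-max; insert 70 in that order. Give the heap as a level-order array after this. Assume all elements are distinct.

insert 61:
  append 61 at index 7 → [97, 40, 74, 12, 21, 13, 67, 61]
  61 > parent 12 at index 3, swap → [97, 40, 74, 61, 21, 13, 67, 12]
  61 > parent 40 at index 1, swap → [97, 61, 74, 40, 21, 13, 67, 12]
extract-max → returns 97:
  remove root 97; move last element 12 to root → [12, 61, 74, 40, 21, 13, 67]
  12 vs larger child 74 at index 2, swap → [74, 61, 12, 40, 21, 13, 67]
  12 vs larger child 67 at index 6, swap → [74, 61, 67, 40, 21, 13, 12]
insert 104:
  append 104 at index 7 → [74, 61, 67, 40, 21, 13, 12, 104]
  104 > parent 40 at index 3, swap → [74, 61, 67, 104, 21, 13, 12, 40]
  104 > parent 61 at index 1, swap → [74, 104, 67, 61, 21, 13, 12, 40]
  104 > parent 74 at index 0, swap → [104, 74, 67, 61, 21, 13, 12, 40]
insert 102:
  append 102 at index 8 → [104, 74, 67, 61, 21, 13, 12, 40, 102]
  102 > parent 61 at index 3, swap → [104, 74, 67, 102, 21, 13, 12, 40, 61]
  102 > parent 74 at index 1, swap → [104, 102, 67, 74, 21, 13, 12, 40, 61]
extract-max → returns 104:
  remove root 104; move last element 61 to root → [61, 102, 67, 74, 21, 13, 12, 40]
  61 vs larger child 102 at index 1, swap → [102, 61, 67, 74, 21, 13, 12, 40]
  61 vs larger child 74 at index 3, swap → [102, 74, 67, 61, 21, 13, 12, 40]
insert 70:
  append 70 at index 8 → [102, 74, 67, 61, 21, 13, 12, 40, 70]
  70 > parent 61 at index 3, swap → [102, 74, 67, 70, 21, 13, 12, 40, 61]

[102, 74, 67, 70, 21, 13, 12, 40, 61]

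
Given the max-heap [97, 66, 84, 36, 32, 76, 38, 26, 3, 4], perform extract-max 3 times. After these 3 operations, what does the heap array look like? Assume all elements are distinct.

extract-max #1 returns 97:
  remove root 97; move last element 4 to root → [4, 66, 84, 36, 32, 76, 38, 26, 3]
  4 vs larger child 84 at index 2, swap → [84, 66, 4, 36, 32, 76, 38, 26, 3]
  4 vs larger child 76 at index 5, swap → [84, 66, 76, 36, 32, 4, 38, 26, 3]
extract-max #2 returns 84:
  remove root 84; move last element 3 to root → [3, 66, 76, 36, 32, 4, 38, 26]
  3 vs larger child 76 at index 2, swap → [76, 66, 3, 36, 32, 4, 38, 26]
  3 vs larger child 38 at index 6, swap → [76, 66, 38, 36, 32, 4, 3, 26]
extract-max #3 returns 76:
  remove root 76; move last element 26 to root → [26, 66, 38, 36, 32, 4, 3]
  26 vs larger child 66 at index 1, swap → [66, 26, 38, 36, 32, 4, 3]
  26 vs larger child 36 at index 3, swap → [66, 36, 38, 26, 32, 4, 3]

[66, 36, 38, 26, 32, 4, 3]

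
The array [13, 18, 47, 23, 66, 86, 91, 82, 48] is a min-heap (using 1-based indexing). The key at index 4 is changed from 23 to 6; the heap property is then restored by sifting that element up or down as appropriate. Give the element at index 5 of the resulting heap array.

66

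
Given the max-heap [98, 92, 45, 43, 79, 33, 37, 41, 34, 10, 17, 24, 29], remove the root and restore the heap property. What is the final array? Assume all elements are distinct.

[92, 79, 45, 43, 29, 33, 37, 41, 34, 10, 17, 24]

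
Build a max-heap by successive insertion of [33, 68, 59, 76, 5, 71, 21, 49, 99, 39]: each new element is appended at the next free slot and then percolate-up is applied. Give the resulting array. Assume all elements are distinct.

Insert 33:
  append 33 at index 0 → [33] (no swap needed)
Insert 68:
  append 68 at index 1 → [33, 68]
  68 > parent 33 at index 0, swap → [68, 33]
Insert 59:
  append 59 at index 2 → [68, 33, 59] (no swap needed)
Insert 76:
  append 76 at index 3 → [68, 33, 59, 76]
  76 > parent 33 at index 1, swap → [68, 76, 59, 33]
  76 > parent 68 at index 0, swap → [76, 68, 59, 33]
Insert 5:
  append 5 at index 4 → [76, 68, 59, 33, 5] (no swap needed)
Insert 71:
  append 71 at index 5 → [76, 68, 59, 33, 5, 71]
  71 > parent 59 at index 2, swap → [76, 68, 71, 33, 5, 59]
Insert 21:
  append 21 at index 6 → [76, 68, 71, 33, 5, 59, 21] (no swap needed)
Insert 49:
  append 49 at index 7 → [76, 68, 71, 33, 5, 59, 21, 49]
  49 > parent 33 at index 3, swap → [76, 68, 71, 49, 5, 59, 21, 33]
Insert 99:
  append 99 at index 8 → [76, 68, 71, 49, 5, 59, 21, 33, 99]
  99 > parent 49 at index 3, swap → [76, 68, 71, 99, 5, 59, 21, 33, 49]
  99 > parent 68 at index 1, swap → [76, 99, 71, 68, 5, 59, 21, 33, 49]
  99 > parent 76 at index 0, swap → [99, 76, 71, 68, 5, 59, 21, 33, 49]
Insert 39:
  append 39 at index 9 → [99, 76, 71, 68, 5, 59, 21, 33, 49, 39]
  39 > parent 5 at index 4, swap → [99, 76, 71, 68, 39, 59, 21, 33, 49, 5]

[99, 76, 71, 68, 39, 59, 21, 33, 49, 5]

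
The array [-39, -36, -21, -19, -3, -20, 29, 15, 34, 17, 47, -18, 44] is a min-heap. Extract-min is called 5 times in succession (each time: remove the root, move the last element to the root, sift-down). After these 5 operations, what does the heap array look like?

[-18, -3, 29, 15, 17, 47, 34, 44]

extract-min #1 returns -39:
  remove root -39; move last element 44 to root → [44, -36, -21, -19, -3, -20, 29, 15, 34, 17, 47, -18]
  44 vs smaller child -36 at index 1, swap → [-36, 44, -21, -19, -3, -20, 29, 15, 34, 17, 47, -18]
  44 vs smaller child -19 at index 3, swap → [-36, -19, -21, 44, -3, -20, 29, 15, 34, 17, 47, -18]
  44 vs smaller child 15 at index 7, swap → [-36, -19, -21, 15, -3, -20, 29, 44, 34, 17, 47, -18]
extract-min #2 returns -36:
  remove root -36; move last element -18 to root → [-18, -19, -21, 15, -3, -20, 29, 44, 34, 17, 47]
  -18 vs smaller child -21 at index 2, swap → [-21, -19, -18, 15, -3, -20, 29, 44, 34, 17, 47]
  -18 vs smaller child -20 at index 5, swap → [-21, -19, -20, 15, -3, -18, 29, 44, 34, 17, 47]
extract-min #3 returns -21:
  remove root -21; move last element 47 to root → [47, -19, -20, 15, -3, -18, 29, 44, 34, 17]
  47 vs smaller child -20 at index 2, swap → [-20, -19, 47, 15, -3, -18, 29, 44, 34, 17]
  47 vs smaller child -18 at index 5, swap → [-20, -19, -18, 15, -3, 47, 29, 44, 34, 17]
extract-min #4 returns -20:
  remove root -20; move last element 17 to root → [17, -19, -18, 15, -3, 47, 29, 44, 34]
  17 vs smaller child -19 at index 1, swap → [-19, 17, -18, 15, -3, 47, 29, 44, 34]
  17 vs smaller child -3 at index 4, swap → [-19, -3, -18, 15, 17, 47, 29, 44, 34]
extract-min #5 returns -19:
  remove root -19; move last element 34 to root → [34, -3, -18, 15, 17, 47, 29, 44]
  34 vs smaller child -18 at index 2, swap → [-18, -3, 34, 15, 17, 47, 29, 44]
  34 vs smaller child 29 at index 6, swap → [-18, -3, 29, 15, 17, 47, 34, 44]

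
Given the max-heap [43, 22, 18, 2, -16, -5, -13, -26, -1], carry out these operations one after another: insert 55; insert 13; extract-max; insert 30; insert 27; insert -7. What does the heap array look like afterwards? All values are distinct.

[43, 30, 27, 2, 22, 18, -13, -26, -1, -16, 13, -5, -7]

insert 55:
  append 55 at index 9 → [43, 22, 18, 2, -16, -5, -13, -26, -1, 55]
  55 > parent -16 at index 4, swap → [43, 22, 18, 2, 55, -5, -13, -26, -1, -16]
  55 > parent 22 at index 1, swap → [43, 55, 18, 2, 22, -5, -13, -26, -1, -16]
  55 > parent 43 at index 0, swap → [55, 43, 18, 2, 22, -5, -13, -26, -1, -16]
insert 13:
  append 13 at index 10 → [55, 43, 18, 2, 22, -5, -13, -26, -1, -16, 13] (no swap needed)
extract-max → returns 55:
  remove root 55; move last element 13 to root → [13, 43, 18, 2, 22, -5, -13, -26, -1, -16]
  13 vs larger child 43 at index 1, swap → [43, 13, 18, 2, 22, -5, -13, -26, -1, -16]
  13 vs larger child 22 at index 4, swap → [43, 22, 18, 2, 13, -5, -13, -26, -1, -16]
insert 30:
  append 30 at index 10 → [43, 22, 18, 2, 13, -5, -13, -26, -1, -16, 30]
  30 > parent 13 at index 4, swap → [43, 22, 18, 2, 30, -5, -13, -26, -1, -16, 13]
  30 > parent 22 at index 1, swap → [43, 30, 18, 2, 22, -5, -13, -26, -1, -16, 13]
insert 27:
  append 27 at index 11 → [43, 30, 18, 2, 22, -5, -13, -26, -1, -16, 13, 27]
  27 > parent -5 at index 5, swap → [43, 30, 18, 2, 22, 27, -13, -26, -1, -16, 13, -5]
  27 > parent 18 at index 2, swap → [43, 30, 27, 2, 22, 18, -13, -26, -1, -16, 13, -5]
insert -7:
  append -7 at index 12 → [43, 30, 27, 2, 22, 18, -13, -26, -1, -16, 13, -5, -7] (no swap needed)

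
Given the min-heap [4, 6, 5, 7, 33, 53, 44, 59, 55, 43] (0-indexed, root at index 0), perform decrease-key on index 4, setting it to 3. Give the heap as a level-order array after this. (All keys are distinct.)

set index 4 from 33 to 3 → [4, 6, 5, 7, 3, 53, 44, 59, 55, 43]
3 < parent 6 at index 1, swap → [4, 3, 5, 7, 6, 53, 44, 59, 55, 43]
3 < parent 4 at index 0, swap → [3, 4, 5, 7, 6, 53, 44, 59, 55, 43]

[3, 4, 5, 7, 6, 53, 44, 59, 55, 43]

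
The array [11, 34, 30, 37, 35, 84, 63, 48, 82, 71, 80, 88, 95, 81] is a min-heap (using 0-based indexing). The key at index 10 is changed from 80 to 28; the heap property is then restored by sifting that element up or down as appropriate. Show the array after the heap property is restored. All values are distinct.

set index 10 from 80 to 28 → [11, 34, 30, 37, 35, 84, 63, 48, 82, 71, 28, 88, 95, 81]
28 < parent 35 at index 4, swap → [11, 34, 30, 37, 28, 84, 63, 48, 82, 71, 35, 88, 95, 81]
28 < parent 34 at index 1, swap → [11, 28, 30, 37, 34, 84, 63, 48, 82, 71, 35, 88, 95, 81]

[11, 28, 30, 37, 34, 84, 63, 48, 82, 71, 35, 88, 95, 81]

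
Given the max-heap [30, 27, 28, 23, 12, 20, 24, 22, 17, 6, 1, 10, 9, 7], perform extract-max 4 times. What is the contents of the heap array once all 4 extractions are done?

[23, 22, 20, 17, 12, 10, 7, 9, 1, 6]

extract-max #1 returns 30:
  remove root 30; move last element 7 to root → [7, 27, 28, 23, 12, 20, 24, 22, 17, 6, 1, 10, 9]
  7 vs larger child 28 at index 2, swap → [28, 27, 7, 23, 12, 20, 24, 22, 17, 6, 1, 10, 9]
  7 vs larger child 24 at index 6, swap → [28, 27, 24, 23, 12, 20, 7, 22, 17, 6, 1, 10, 9]
extract-max #2 returns 28:
  remove root 28; move last element 9 to root → [9, 27, 24, 23, 12, 20, 7, 22, 17, 6, 1, 10]
  9 vs larger child 27 at index 1, swap → [27, 9, 24, 23, 12, 20, 7, 22, 17, 6, 1, 10]
  9 vs larger child 23 at index 3, swap → [27, 23, 24, 9, 12, 20, 7, 22, 17, 6, 1, 10]
  9 vs larger child 22 at index 7, swap → [27, 23, 24, 22, 12, 20, 7, 9, 17, 6, 1, 10]
extract-max #3 returns 27:
  remove root 27; move last element 10 to root → [10, 23, 24, 22, 12, 20, 7, 9, 17, 6, 1]
  10 vs larger child 24 at index 2, swap → [24, 23, 10, 22, 12, 20, 7, 9, 17, 6, 1]
  10 vs larger child 20 at index 5, swap → [24, 23, 20, 22, 12, 10, 7, 9, 17, 6, 1]
extract-max #4 returns 24:
  remove root 24; move last element 1 to root → [1, 23, 20, 22, 12, 10, 7, 9, 17, 6]
  1 vs larger child 23 at index 1, swap → [23, 1, 20, 22, 12, 10, 7, 9, 17, 6]
  1 vs larger child 22 at index 3, swap → [23, 22, 20, 1, 12, 10, 7, 9, 17, 6]
  1 vs larger child 17 at index 8, swap → [23, 22, 20, 17, 12, 10, 7, 9, 1, 6]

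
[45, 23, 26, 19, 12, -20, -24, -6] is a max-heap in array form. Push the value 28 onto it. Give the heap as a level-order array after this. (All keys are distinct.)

[45, 28, 26, 23, 12, -20, -24, -6, 19]

append 28 at index 8 → [45, 23, 26, 19, 12, -20, -24, -6, 28]
28 > parent 19 at index 3, swap → [45, 23, 26, 28, 12, -20, -24, -6, 19]
28 > parent 23 at index 1, swap → [45, 28, 26, 23, 12, -20, -24, -6, 19]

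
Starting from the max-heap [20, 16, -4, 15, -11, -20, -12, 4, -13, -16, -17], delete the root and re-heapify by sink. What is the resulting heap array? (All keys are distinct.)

[16, 15, -4, 4, -11, -20, -12, -17, -13, -16]

remove root 20; move last element -17 to root → [-17, 16, -4, 15, -11, -20, -12, 4, -13, -16]
-17 vs larger child 16 at index 1, swap → [16, -17, -4, 15, -11, -20, -12, 4, -13, -16]
-17 vs larger child 15 at index 3, swap → [16, 15, -4, -17, -11, -20, -12, 4, -13, -16]
-17 vs larger child 4 at index 7, swap → [16, 15, -4, 4, -11, -20, -12, -17, -13, -16]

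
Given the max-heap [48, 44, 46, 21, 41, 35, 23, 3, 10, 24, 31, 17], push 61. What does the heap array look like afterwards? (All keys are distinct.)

[61, 44, 48, 21, 41, 46, 23, 3, 10, 24, 31, 17, 35]

append 61 at index 12 → [48, 44, 46, 21, 41, 35, 23, 3, 10, 24, 31, 17, 61]
61 > parent 35 at index 5, swap → [48, 44, 46, 21, 41, 61, 23, 3, 10, 24, 31, 17, 35]
61 > parent 46 at index 2, swap → [48, 44, 61, 21, 41, 46, 23, 3, 10, 24, 31, 17, 35]
61 > parent 48 at index 0, swap → [61, 44, 48, 21, 41, 46, 23, 3, 10, 24, 31, 17, 35]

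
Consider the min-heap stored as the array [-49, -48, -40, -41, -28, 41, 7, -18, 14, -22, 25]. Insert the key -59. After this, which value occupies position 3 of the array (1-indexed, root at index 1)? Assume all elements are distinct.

append -59 at index 12 → [-49, -48, -40, -41, -28, 41, 7, -18, 14, -22, 25, -59]
-59 < parent 41 at index 6, swap → [-49, -48, -40, -41, -28, -59, 7, -18, 14, -22, 25, 41]
-59 < parent -40 at index 3, swap → [-49, -48, -59, -41, -28, -40, 7, -18, 14, -22, 25, 41]
-59 < parent -49 at index 1, swap → [-59, -48, -49, -41, -28, -40, 7, -18, 14, -22, 25, 41]
resulting array: [-59, -48, -49, -41, -28, -40, 7, -18, 14, -22, 25, 41]

-49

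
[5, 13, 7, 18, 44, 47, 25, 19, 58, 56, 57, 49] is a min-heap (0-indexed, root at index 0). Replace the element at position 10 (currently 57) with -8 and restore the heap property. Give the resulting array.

set index 10 from 57 to -8 → [5, 13, 7, 18, 44, 47, 25, 19, 58, 56, -8, 49]
-8 < parent 44 at index 4, swap → [5, 13, 7, 18, -8, 47, 25, 19, 58, 56, 44, 49]
-8 < parent 13 at index 1, swap → [5, -8, 7, 18, 13, 47, 25, 19, 58, 56, 44, 49]
-8 < parent 5 at index 0, swap → [-8, 5, 7, 18, 13, 47, 25, 19, 58, 56, 44, 49]

[-8, 5, 7, 18, 13, 47, 25, 19, 58, 56, 44, 49]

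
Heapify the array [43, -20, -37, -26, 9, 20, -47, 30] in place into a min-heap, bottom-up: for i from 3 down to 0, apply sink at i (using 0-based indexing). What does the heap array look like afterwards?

[-47, -26, -37, -20, 9, 20, 43, 30]

sift down from index 3: already satisfies heap property
sift down from index 2:
  -37 vs smaller child -47 at index 6, swap → [43, -20, -47, -26, 9, 20, -37, 30]
sift down from index 1:
  -20 vs smaller child -26 at index 3, swap → [43, -26, -47, -20, 9, 20, -37, 30]
sift down from index 0:
  43 vs smaller child -47 at index 2, swap → [-47, -26, 43, -20, 9, 20, -37, 30]
  43 vs smaller child -37 at index 6, swap → [-47, -26, -37, -20, 9, 20, 43, 30]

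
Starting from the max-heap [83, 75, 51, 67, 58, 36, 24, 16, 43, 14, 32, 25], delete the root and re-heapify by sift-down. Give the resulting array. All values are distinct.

remove root 83; move last element 25 to root → [25, 75, 51, 67, 58, 36, 24, 16, 43, 14, 32]
25 vs larger child 75 at index 1, swap → [75, 25, 51, 67, 58, 36, 24, 16, 43, 14, 32]
25 vs larger child 67 at index 3, swap → [75, 67, 51, 25, 58, 36, 24, 16, 43, 14, 32]
25 vs larger child 43 at index 8, swap → [75, 67, 51, 43, 58, 36, 24, 16, 25, 14, 32]

[75, 67, 51, 43, 58, 36, 24, 16, 25, 14, 32]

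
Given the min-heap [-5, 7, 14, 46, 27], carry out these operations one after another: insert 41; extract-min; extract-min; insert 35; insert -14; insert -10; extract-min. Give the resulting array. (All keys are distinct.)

[-10, 27, 14, 46, 35, 41]

insert 41:
  append 41 at index 5 → [-5, 7, 14, 46, 27, 41] (no swap needed)
extract-min → returns -5:
  remove root -5; move last element 41 to root → [41, 7, 14, 46, 27]
  41 vs smaller child 7 at index 1, swap → [7, 41, 14, 46, 27]
  41 vs smaller child 27 at index 4, swap → [7, 27, 14, 46, 41]
extract-min → returns 7:
  remove root 7; move last element 41 to root → [41, 27, 14, 46]
  41 vs smaller child 14 at index 2, swap → [14, 27, 41, 46]
insert 35:
  append 35 at index 4 → [14, 27, 41, 46, 35] (no swap needed)
insert -14:
  append -14 at index 5 → [14, 27, 41, 46, 35, -14]
  -14 < parent 41 at index 2, swap → [14, 27, -14, 46, 35, 41]
  -14 < parent 14 at index 0, swap → [-14, 27, 14, 46, 35, 41]
insert -10:
  append -10 at index 6 → [-14, 27, 14, 46, 35, 41, -10]
  -10 < parent 14 at index 2, swap → [-14, 27, -10, 46, 35, 41, 14]
extract-min → returns -14:
  remove root -14; move last element 14 to root → [14, 27, -10, 46, 35, 41]
  14 vs smaller child -10 at index 2, swap → [-10, 27, 14, 46, 35, 41]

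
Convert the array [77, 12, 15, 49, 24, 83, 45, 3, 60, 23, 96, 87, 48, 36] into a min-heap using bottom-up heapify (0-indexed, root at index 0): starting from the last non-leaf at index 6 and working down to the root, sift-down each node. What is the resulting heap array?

[3, 12, 15, 49, 23, 48, 36, 77, 60, 24, 96, 87, 83, 45]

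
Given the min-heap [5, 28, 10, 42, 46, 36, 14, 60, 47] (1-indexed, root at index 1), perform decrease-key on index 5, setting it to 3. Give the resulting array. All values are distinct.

set index 5 from 46 to 3 → [5, 28, 10, 42, 3, 36, 14, 60, 47]
3 < parent 28 at index 2, swap → [5, 3, 10, 42, 28, 36, 14, 60, 47]
3 < parent 5 at index 1, swap → [3, 5, 10, 42, 28, 36, 14, 60, 47]

[3, 5, 10, 42, 28, 36, 14, 60, 47]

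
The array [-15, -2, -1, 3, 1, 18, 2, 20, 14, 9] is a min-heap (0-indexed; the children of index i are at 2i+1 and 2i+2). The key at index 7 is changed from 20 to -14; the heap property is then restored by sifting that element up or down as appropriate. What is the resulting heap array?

[-15, -14, -1, -2, 1, 18, 2, 3, 14, 9]

set index 7 from 20 to -14 → [-15, -2, -1, 3, 1, 18, 2, -14, 14, 9]
-14 < parent 3 at index 3, swap → [-15, -2, -1, -14, 1, 18, 2, 3, 14, 9]
-14 < parent -2 at index 1, swap → [-15, -14, -1, -2, 1, 18, 2, 3, 14, 9]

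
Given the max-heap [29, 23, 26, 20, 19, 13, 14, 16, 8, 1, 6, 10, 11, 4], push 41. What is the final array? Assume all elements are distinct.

[41, 23, 29, 20, 19, 13, 26, 16, 8, 1, 6, 10, 11, 4, 14]

append 41 at index 14 → [29, 23, 26, 20, 19, 13, 14, 16, 8, 1, 6, 10, 11, 4, 41]
41 > parent 14 at index 6, swap → [29, 23, 26, 20, 19, 13, 41, 16, 8, 1, 6, 10, 11, 4, 14]
41 > parent 26 at index 2, swap → [29, 23, 41, 20, 19, 13, 26, 16, 8, 1, 6, 10, 11, 4, 14]
41 > parent 29 at index 0, swap → [41, 23, 29, 20, 19, 13, 26, 16, 8, 1, 6, 10, 11, 4, 14]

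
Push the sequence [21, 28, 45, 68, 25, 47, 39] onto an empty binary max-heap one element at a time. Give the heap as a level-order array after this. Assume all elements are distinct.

[68, 45, 47, 21, 25, 28, 39]

Insert 21:
  append 21 at index 0 → [21] (no swap needed)
Insert 28:
  append 28 at index 1 → [21, 28]
  28 > parent 21 at index 0, swap → [28, 21]
Insert 45:
  append 45 at index 2 → [28, 21, 45]
  45 > parent 28 at index 0, swap → [45, 21, 28]
Insert 68:
  append 68 at index 3 → [45, 21, 28, 68]
  68 > parent 21 at index 1, swap → [45, 68, 28, 21]
  68 > parent 45 at index 0, swap → [68, 45, 28, 21]
Insert 25:
  append 25 at index 4 → [68, 45, 28, 21, 25] (no swap needed)
Insert 47:
  append 47 at index 5 → [68, 45, 28, 21, 25, 47]
  47 > parent 28 at index 2, swap → [68, 45, 47, 21, 25, 28]
Insert 39:
  append 39 at index 6 → [68, 45, 47, 21, 25, 28, 39] (no swap needed)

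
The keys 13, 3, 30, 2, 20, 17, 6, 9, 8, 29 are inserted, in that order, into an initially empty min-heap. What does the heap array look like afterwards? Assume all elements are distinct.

[2, 3, 6, 8, 20, 30, 17, 13, 9, 29]

Insert 13:
  append 13 at index 0 → [13] (no swap needed)
Insert 3:
  append 3 at index 1 → [13, 3]
  3 < parent 13 at index 0, swap → [3, 13]
Insert 30:
  append 30 at index 2 → [3, 13, 30] (no swap needed)
Insert 2:
  append 2 at index 3 → [3, 13, 30, 2]
  2 < parent 13 at index 1, swap → [3, 2, 30, 13]
  2 < parent 3 at index 0, swap → [2, 3, 30, 13]
Insert 20:
  append 20 at index 4 → [2, 3, 30, 13, 20] (no swap needed)
Insert 17:
  append 17 at index 5 → [2, 3, 30, 13, 20, 17]
  17 < parent 30 at index 2, swap → [2, 3, 17, 13, 20, 30]
Insert 6:
  append 6 at index 6 → [2, 3, 17, 13, 20, 30, 6]
  6 < parent 17 at index 2, swap → [2, 3, 6, 13, 20, 30, 17]
Insert 9:
  append 9 at index 7 → [2, 3, 6, 13, 20, 30, 17, 9]
  9 < parent 13 at index 3, swap → [2, 3, 6, 9, 20, 30, 17, 13]
Insert 8:
  append 8 at index 8 → [2, 3, 6, 9, 20, 30, 17, 13, 8]
  8 < parent 9 at index 3, swap → [2, 3, 6, 8, 20, 30, 17, 13, 9]
Insert 29:
  append 29 at index 9 → [2, 3, 6, 8, 20, 30, 17, 13, 9, 29] (no swap needed)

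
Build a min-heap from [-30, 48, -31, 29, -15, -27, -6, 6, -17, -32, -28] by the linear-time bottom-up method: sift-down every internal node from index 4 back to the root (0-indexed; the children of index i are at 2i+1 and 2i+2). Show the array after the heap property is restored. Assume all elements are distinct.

[-32, -30, -31, -17, -28, -27, -6, 6, 29, -15, 48]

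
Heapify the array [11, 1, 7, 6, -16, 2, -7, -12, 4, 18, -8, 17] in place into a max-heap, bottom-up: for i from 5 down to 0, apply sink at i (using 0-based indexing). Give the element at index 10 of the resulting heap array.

sift down from index 5:
  2 vs only child 17 at index 11, swap → [11, 1, 7, 6, -16, 17, -7, -12, 4, 18, -8, 2]
sift down from index 4:
  -16 vs larger child 18 at index 9, swap → [11, 1, 7, 6, 18, 17, -7, -12, 4, -16, -8, 2]
sift down from index 3: already satisfies heap property
sift down from index 2:
  7 vs larger child 17 at index 5, swap → [11, 1, 17, 6, 18, 7, -7, -12, 4, -16, -8, 2]
sift down from index 1:
  1 vs larger child 18 at index 4, swap → [11, 18, 17, 6, 1, 7, -7, -12, 4, -16, -8, 2]
sift down from index 0:
  11 vs larger child 18 at index 1, swap → [18, 11, 17, 6, 1, 7, -7, -12, 4, -16, -8, 2]
resulting array: [18, 11, 17, 6, 1, 7, -7, -12, 4, -16, -8, 2]

-8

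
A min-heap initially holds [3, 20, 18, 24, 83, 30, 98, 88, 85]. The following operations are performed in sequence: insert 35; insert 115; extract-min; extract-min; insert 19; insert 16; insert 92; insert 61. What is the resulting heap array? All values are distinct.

insert 35:
  append 35 at index 9 → [3, 20, 18, 24, 83, 30, 98, 88, 85, 35]
  35 < parent 83 at index 4, swap → [3, 20, 18, 24, 35, 30, 98, 88, 85, 83]
insert 115:
  append 115 at index 10 → [3, 20, 18, 24, 35, 30, 98, 88, 85, 83, 115] (no swap needed)
extract-min → returns 3:
  remove root 3; move last element 115 to root → [115, 20, 18, 24, 35, 30, 98, 88, 85, 83]
  115 vs smaller child 18 at index 2, swap → [18, 20, 115, 24, 35, 30, 98, 88, 85, 83]
  115 vs smaller child 30 at index 5, swap → [18, 20, 30, 24, 35, 115, 98, 88, 85, 83]
extract-min → returns 18:
  remove root 18; move last element 83 to root → [83, 20, 30, 24, 35, 115, 98, 88, 85]
  83 vs smaller child 20 at index 1, swap → [20, 83, 30, 24, 35, 115, 98, 88, 85]
  83 vs smaller child 24 at index 3, swap → [20, 24, 30, 83, 35, 115, 98, 88, 85]
insert 19:
  append 19 at index 9 → [20, 24, 30, 83, 35, 115, 98, 88, 85, 19]
  19 < parent 35 at index 4, swap → [20, 24, 30, 83, 19, 115, 98, 88, 85, 35]
  19 < parent 24 at index 1, swap → [20, 19, 30, 83, 24, 115, 98, 88, 85, 35]
  19 < parent 20 at index 0, swap → [19, 20, 30, 83, 24, 115, 98, 88, 85, 35]
insert 16:
  append 16 at index 10 → [19, 20, 30, 83, 24, 115, 98, 88, 85, 35, 16]
  16 < parent 24 at index 4, swap → [19, 20, 30, 83, 16, 115, 98, 88, 85, 35, 24]
  16 < parent 20 at index 1, swap → [19, 16, 30, 83, 20, 115, 98, 88, 85, 35, 24]
  16 < parent 19 at index 0, swap → [16, 19, 30, 83, 20, 115, 98, 88, 85, 35, 24]
insert 92:
  append 92 at index 11 → [16, 19, 30, 83, 20, 115, 98, 88, 85, 35, 24, 92]
  92 < parent 115 at index 5, swap → [16, 19, 30, 83, 20, 92, 98, 88, 85, 35, 24, 115]
insert 61:
  append 61 at index 12 → [16, 19, 30, 83, 20, 92, 98, 88, 85, 35, 24, 115, 61]
  61 < parent 92 at index 5, swap → [16, 19, 30, 83, 20, 61, 98, 88, 85, 35, 24, 115, 92]

[16, 19, 30, 83, 20, 61, 98, 88, 85, 35, 24, 115, 92]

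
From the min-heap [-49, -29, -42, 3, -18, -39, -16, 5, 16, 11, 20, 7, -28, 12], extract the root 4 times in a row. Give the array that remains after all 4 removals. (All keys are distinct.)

[-28, -18, -16, 3, 11, 7, 20, 5, 16, 12]

extract-min #1 returns -49:
  remove root -49; move last element 12 to root → [12, -29, -42, 3, -18, -39, -16, 5, 16, 11, 20, 7, -28]
  12 vs smaller child -42 at index 2, swap → [-42, -29, 12, 3, -18, -39, -16, 5, 16, 11, 20, 7, -28]
  12 vs smaller child -39 at index 5, swap → [-42, -29, -39, 3, -18, 12, -16, 5, 16, 11, 20, 7, -28]
  12 vs smaller child -28 at index 12, swap → [-42, -29, -39, 3, -18, -28, -16, 5, 16, 11, 20, 7, 12]
extract-min #2 returns -42:
  remove root -42; move last element 12 to root → [12, -29, -39, 3, -18, -28, -16, 5, 16, 11, 20, 7]
  12 vs smaller child -39 at index 2, swap → [-39, -29, 12, 3, -18, -28, -16, 5, 16, 11, 20, 7]
  12 vs smaller child -28 at index 5, swap → [-39, -29, -28, 3, -18, 12, -16, 5, 16, 11, 20, 7]
  12 vs only child 7 at index 11, swap → [-39, -29, -28, 3, -18, 7, -16, 5, 16, 11, 20, 12]
extract-min #3 returns -39:
  remove root -39; move last element 12 to root → [12, -29, -28, 3, -18, 7, -16, 5, 16, 11, 20]
  12 vs smaller child -29 at index 1, swap → [-29, 12, -28, 3, -18, 7, -16, 5, 16, 11, 20]
  12 vs smaller child -18 at index 4, swap → [-29, -18, -28, 3, 12, 7, -16, 5, 16, 11, 20]
  12 vs smaller child 11 at index 9, swap → [-29, -18, -28, 3, 11, 7, -16, 5, 16, 12, 20]
extract-min #4 returns -29:
  remove root -29; move last element 20 to root → [20, -18, -28, 3, 11, 7, -16, 5, 16, 12]
  20 vs smaller child -28 at index 2, swap → [-28, -18, 20, 3, 11, 7, -16, 5, 16, 12]
  20 vs smaller child -16 at index 6, swap → [-28, -18, -16, 3, 11, 7, 20, 5, 16, 12]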